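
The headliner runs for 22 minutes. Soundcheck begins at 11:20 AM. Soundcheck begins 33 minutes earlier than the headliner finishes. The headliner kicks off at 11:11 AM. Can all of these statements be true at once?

No

The headliner ends at 11:11 AM + 22 min = 11:33 AM.
Soundcheck starts at 11:33 AM − 33 min = 11:00 AM.
But soundcheck is also said to start at 11:20 AM — a 20-minute conflict.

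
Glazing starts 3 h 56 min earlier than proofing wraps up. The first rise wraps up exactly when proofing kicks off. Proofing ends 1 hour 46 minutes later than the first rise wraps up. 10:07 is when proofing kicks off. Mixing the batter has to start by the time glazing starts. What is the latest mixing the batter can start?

The first rise ends at 10:07.
Proofing ends at 10:07 + 106 min = 11:53.
Glazing starts at 11:53 − 236 min = 07:57.
Mixing the batter is bounded by glazing, so the latest it can start is 07:57.

07:57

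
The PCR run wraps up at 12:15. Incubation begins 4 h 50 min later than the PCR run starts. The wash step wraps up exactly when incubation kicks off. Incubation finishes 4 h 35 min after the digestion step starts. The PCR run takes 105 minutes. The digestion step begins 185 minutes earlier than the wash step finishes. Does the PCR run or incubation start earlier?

the PCR run

The PCR run starts at 12:15 − 105 min = 10:30.
Incubation starts at 10:30 + 290 min = 15:20.
The PCR run starts at 10:30 and incubation starts at 15:20, so the PCR run is first.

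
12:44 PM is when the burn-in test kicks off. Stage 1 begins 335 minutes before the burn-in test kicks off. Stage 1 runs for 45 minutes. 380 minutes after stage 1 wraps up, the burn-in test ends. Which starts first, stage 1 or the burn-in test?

stage 1

Stage 1 starts at 12:44 PM − 335 min = 7:09 AM.
Stage 1 starts at 7:09 AM and the burn-in test starts at 12:44 PM, so stage 1 is first.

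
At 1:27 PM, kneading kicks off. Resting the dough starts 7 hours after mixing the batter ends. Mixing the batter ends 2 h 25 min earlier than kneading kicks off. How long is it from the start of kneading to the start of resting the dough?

4 h 35 min

Mixing the batter ends at 1:27 PM − 145 min = 11:02 AM.
Resting the dough starts at 11:02 AM + 420 min = 6:02 PM.
From 1:27 PM to 6:02 PM is 4 h 35 min.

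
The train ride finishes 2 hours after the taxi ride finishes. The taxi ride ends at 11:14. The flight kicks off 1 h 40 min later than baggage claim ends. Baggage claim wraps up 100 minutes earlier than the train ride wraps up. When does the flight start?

13:14

The train ride ends at 11:14 + 120 min = 13:14.
Baggage claim ends at 13:14 − 100 min = 11:34.
The flight starts at 11:34 + 100 min = 13:14.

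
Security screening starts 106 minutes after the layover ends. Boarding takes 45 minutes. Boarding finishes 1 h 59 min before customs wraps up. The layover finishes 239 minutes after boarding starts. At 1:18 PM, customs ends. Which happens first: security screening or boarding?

boarding

Boarding ends at 1:18 PM − 119 min = 11:19 AM.
Boarding starts at 11:19 AM − 45 min = 10:34 AM.
The layover ends at 10:34 AM + 239 min = 2:33 PM.
Security screening starts at 2:33 PM + 106 min = 4:19 PM.
Security screening starts at 4:19 PM and boarding starts at 10:34 AM, so boarding is first.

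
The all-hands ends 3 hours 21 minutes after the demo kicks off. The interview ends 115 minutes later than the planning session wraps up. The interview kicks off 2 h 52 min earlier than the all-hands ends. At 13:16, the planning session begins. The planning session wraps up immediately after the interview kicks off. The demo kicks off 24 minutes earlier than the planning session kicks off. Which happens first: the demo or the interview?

the demo

The demo starts at 13:16 − 24 min = 12:52.
The all-hands ends at 12:52 + 201 min = 16:13.
The interview starts at 16:13 − 172 min = 13:21.
The demo starts at 12:52 and the interview starts at 13:21, so the demo is first.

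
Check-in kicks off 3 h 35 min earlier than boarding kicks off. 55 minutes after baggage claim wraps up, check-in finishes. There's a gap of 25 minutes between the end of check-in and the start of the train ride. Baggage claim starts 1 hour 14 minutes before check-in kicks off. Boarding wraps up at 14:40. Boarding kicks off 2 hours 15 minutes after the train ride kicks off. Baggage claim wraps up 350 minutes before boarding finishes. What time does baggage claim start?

07:36

Baggage claim ends at 14:40 − 350 min = 08:50.
Check-in ends at 08:50 + 55 min = 09:45.
The train ride starts at 09:45 + 25 min = 10:10.
Boarding starts at 10:10 + 135 min = 12:25.
Check-in starts at 12:25 − 215 min = 08:50.
Baggage claim starts at 08:50 − 74 min = 07:36.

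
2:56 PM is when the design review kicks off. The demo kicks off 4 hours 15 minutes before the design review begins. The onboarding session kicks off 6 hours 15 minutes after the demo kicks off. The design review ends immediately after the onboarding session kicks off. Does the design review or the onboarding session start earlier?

the design review

The demo starts at 2:56 PM − 255 min = 10:41 AM.
The onboarding session starts at 10:41 AM + 375 min = 4:56 PM.
The design review starts at 2:56 PM and the onboarding session starts at 4:56 PM, so the design review is first.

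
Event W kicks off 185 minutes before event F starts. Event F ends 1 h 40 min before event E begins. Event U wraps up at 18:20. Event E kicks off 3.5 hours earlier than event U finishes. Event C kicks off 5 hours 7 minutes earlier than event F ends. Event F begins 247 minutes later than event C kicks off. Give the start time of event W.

09:05

Event E starts at 18:20 − 210 min = 14:50.
Event F ends at 14:50 − 100 min = 13:10.
Event C starts at 13:10 − 307 min = 08:03.
Event F starts at 08:03 + 247 min = 12:10.
Event W starts at 12:10 − 185 min = 09:05.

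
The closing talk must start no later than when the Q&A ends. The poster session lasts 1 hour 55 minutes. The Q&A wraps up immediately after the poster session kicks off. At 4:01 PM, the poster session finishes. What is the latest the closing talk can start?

2:06 PM

The poster session starts at 4:01 PM − 115 min = 2:06 PM.
So the Q&A ends at 2:06 PM.
The closing talk is bounded by the Q&A, so the latest it can start is 2:06 PM.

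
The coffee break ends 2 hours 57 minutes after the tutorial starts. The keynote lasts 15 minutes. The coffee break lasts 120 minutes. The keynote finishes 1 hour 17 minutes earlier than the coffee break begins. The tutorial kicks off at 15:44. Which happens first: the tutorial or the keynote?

the keynote

The coffee break ends at 15:44 + 177 min = 18:41.
The coffee break starts at 18:41 − 120 min = 16:41.
The keynote ends at 16:41 − 77 min = 15:24.
The keynote starts at 15:24 − 15 min = 15:09.
The tutorial starts at 15:44 and the keynote starts at 15:09, so the keynote is first.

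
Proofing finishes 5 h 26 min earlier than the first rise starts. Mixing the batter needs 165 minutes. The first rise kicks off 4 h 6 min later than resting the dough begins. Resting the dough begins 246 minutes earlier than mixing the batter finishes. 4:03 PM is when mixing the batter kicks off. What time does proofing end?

1:22 PM

Mixing the batter ends at 4:03 PM + 165 min = 6:48 PM.
Resting the dough starts at 6:48 PM − 246 min = 2:42 PM.
The first rise starts at 2:42 PM + 246 min = 6:48 PM.
Proofing ends at 6:48 PM − 326 min = 1:22 PM.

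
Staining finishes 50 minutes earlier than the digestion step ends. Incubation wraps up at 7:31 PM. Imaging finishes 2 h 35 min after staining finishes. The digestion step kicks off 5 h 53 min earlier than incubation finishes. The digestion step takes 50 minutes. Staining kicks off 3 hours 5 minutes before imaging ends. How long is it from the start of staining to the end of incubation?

383 minutes

The digestion step starts at 7:31 PM − 353 min = 1:38 PM.
The digestion step ends at 1:38 PM + 50 min = 2:28 PM.
Staining ends at 2:28 PM − 50 min = 1:38 PM.
Imaging ends at 1:38 PM + 155 min = 4:13 PM.
Staining starts at 4:13 PM − 185 min = 1:08 PM.
From 1:08 PM to 7:31 PM is 383 minutes.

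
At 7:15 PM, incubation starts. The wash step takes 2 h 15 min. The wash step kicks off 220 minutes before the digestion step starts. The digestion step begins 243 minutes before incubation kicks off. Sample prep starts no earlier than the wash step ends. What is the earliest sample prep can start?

The digestion step starts at 7:15 PM − 243 min = 3:12 PM.
The wash step starts at 3:12 PM − 220 min = 11:32 AM.
The wash step ends at 11:32 AM + 135 min = 1:47 PM.
Sample prep is bounded by the wash step, so the earliest it can start is 1:47 PM.

1:47 PM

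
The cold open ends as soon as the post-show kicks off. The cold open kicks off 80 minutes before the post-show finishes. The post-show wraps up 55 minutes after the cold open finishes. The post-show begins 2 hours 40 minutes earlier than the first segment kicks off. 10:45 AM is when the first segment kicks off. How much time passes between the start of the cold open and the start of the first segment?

The post-show starts at 10:45 AM − 160 min = 8:05 AM.
So the cold open ends at 8:05 AM.
The post-show ends at 8:05 AM + 55 min = 9:00 AM.
The cold open starts at 9:00 AM − 80 min = 7:40 AM.
From 7:40 AM to 10:45 AM is 185 minutes.

185 minutes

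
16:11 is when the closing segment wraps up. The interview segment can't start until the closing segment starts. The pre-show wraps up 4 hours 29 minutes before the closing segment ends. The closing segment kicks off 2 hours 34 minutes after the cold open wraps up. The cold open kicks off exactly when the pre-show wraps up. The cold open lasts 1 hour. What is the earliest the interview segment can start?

The pre-show ends at 16:11 − 269 min = 11:42.
So the cold open starts at 11:42.
The cold open ends at 11:42 + 60 min = 12:42.
The closing segment starts at 12:42 + 154 min = 15:16.
The interview segment is bounded by the closing segment, so the earliest it can start is 15:16.

15:16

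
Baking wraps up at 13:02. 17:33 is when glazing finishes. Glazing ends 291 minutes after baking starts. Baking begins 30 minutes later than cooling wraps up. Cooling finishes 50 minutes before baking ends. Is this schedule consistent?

Yes

Cooling ends at 13:02 − 50 min = 12:12.
Baking starts at 12:12 + 30 min = 12:42.
Glazing ends at 12:42 + 291 min = 17:33.
That matches the stated 17:33, so the schedule is consistent.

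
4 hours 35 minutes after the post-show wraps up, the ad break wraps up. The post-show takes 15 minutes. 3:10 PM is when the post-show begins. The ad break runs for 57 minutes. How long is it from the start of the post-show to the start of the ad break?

3 hours 53 minutes

The post-show ends at 3:10 PM + 15 min = 3:25 PM.
The ad break ends at 3:25 PM + 275 min = 8:00 PM.
The ad break starts at 8:00 PM − 57 min = 7:03 PM.
From 3:10 PM to 7:03 PM is 3 hours 53 minutes.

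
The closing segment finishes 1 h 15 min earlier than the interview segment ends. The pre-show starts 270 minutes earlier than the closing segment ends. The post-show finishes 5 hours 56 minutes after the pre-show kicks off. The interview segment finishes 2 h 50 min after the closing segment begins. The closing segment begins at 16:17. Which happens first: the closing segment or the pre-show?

The interview segment ends at 16:17 + 170 min = 19:07.
The closing segment ends at 19:07 − 75 min = 17:52.
The pre-show starts at 17:52 − 270 min = 13:22.
The closing segment starts at 16:17 and the pre-show starts at 13:22, so the pre-show is first.

the pre-show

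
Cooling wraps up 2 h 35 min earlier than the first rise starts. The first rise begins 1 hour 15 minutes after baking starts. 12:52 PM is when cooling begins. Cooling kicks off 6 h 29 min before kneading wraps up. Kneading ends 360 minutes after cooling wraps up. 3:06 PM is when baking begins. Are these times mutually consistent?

No

The first rise starts at 3:06 PM + 75 min = 4:21 PM.
Cooling ends at 4:21 PM − 155 min = 1:46 PM.
Kneading ends at 1:46 PM + 360 min = 7:46 PM.
Cooling starts at 7:46 PM − 389 min = 1:17 PM.
But cooling is also said to start at 12:52 PM — a 25-minute conflict.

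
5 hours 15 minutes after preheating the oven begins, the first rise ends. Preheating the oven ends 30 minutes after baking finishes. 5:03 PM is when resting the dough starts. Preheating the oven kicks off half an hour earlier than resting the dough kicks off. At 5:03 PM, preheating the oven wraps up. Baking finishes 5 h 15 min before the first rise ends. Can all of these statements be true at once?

Yes

Preheating the oven starts at 5:03 PM − 30 min = 4:33 PM.
The first rise ends at 4:33 PM + 315 min = 9:48 PM.
Baking ends at 9:48 PM − 315 min = 4:33 PM.
Preheating the oven ends at 4:33 PM + 30 min = 5:03 PM.
That matches the stated 5:03 PM, so the schedule is consistent.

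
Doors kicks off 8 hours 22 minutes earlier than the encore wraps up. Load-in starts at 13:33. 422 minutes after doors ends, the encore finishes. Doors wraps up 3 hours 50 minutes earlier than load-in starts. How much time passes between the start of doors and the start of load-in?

5 h 10 min

Doors ends at 13:33 − 230 min = 09:43.
The encore ends at 09:43 + 422 min = 16:45.
Doors starts at 16:45 − 502 min = 08:23.
From 08:23 to 13:33 is 5 h 10 min.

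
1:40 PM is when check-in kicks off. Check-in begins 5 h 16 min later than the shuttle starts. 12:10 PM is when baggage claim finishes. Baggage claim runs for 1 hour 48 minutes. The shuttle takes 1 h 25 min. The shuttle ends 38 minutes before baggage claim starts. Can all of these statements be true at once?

Baggage claim starts at 12:10 PM − 108 min = 10:22 AM.
The shuttle ends at 10:22 AM − 38 min = 9:44 AM.
The shuttle starts at 9:44 AM − 85 min = 8:19 AM.
Check-in starts at 8:19 AM + 316 min = 1:35 PM.
But check-in is also said to start at 1:40 PM — a 5-minute conflict.

No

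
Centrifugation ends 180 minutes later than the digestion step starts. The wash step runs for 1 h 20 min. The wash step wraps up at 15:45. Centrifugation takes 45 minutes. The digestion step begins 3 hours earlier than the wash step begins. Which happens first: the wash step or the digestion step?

the digestion step

The wash step starts at 15:45 − 80 min = 14:25.
The digestion step starts at 14:25 − 180 min = 11:25.
The wash step starts at 14:25 and the digestion step starts at 11:25, so the digestion step is first.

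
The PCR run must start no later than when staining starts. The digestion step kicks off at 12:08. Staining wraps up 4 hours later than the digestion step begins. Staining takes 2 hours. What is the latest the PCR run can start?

Staining ends at 12:08 + 240 min = 16:08.
Staining starts at 16:08 − 120 min = 14:08.
The PCR run is bounded by staining, so the latest it can start is 14:08.

14:08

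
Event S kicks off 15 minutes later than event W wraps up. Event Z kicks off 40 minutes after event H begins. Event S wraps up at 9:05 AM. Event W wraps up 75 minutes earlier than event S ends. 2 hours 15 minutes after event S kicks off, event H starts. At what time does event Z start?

11:00 AM

Event W ends at 9:05 AM − 75 min = 7:50 AM.
Event S starts at 7:50 AM + 15 min = 8:05 AM.
Event H starts at 8:05 AM + 135 min = 10:20 AM.
Event Z starts at 10:20 AM + 40 min = 11:00 AM.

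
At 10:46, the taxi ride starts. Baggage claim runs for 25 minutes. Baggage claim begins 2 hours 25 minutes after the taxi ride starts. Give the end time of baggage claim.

Baggage claim starts at 10:46 + 145 min = 13:11.
Baggage claim ends at 13:11 + 25 min = 13:36.

13:36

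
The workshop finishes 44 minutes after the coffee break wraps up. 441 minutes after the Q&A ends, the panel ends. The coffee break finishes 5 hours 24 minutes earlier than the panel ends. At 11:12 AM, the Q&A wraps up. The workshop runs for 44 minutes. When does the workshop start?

1:09 PM

The panel ends at 11:12 AM + 441 min = 6:33 PM.
The coffee break ends at 6:33 PM − 324 min = 1:09 PM.
The workshop ends at 1:09 PM + 44 min = 1:53 PM.
The workshop starts at 1:53 PM − 44 min = 1:09 PM.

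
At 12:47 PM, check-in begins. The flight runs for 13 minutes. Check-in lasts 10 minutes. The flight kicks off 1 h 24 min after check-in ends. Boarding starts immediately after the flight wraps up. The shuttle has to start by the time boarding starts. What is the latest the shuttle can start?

2:34 PM

Check-in ends at 12:47 PM + 10 min = 12:57 PM.
The flight starts at 12:57 PM + 84 min = 2:21 PM.
The flight ends at 2:21 PM + 13 min = 2:34 PM.
So boarding starts at 2:34 PM.
The shuttle is bounded by boarding, so the latest it can start is 2:34 PM.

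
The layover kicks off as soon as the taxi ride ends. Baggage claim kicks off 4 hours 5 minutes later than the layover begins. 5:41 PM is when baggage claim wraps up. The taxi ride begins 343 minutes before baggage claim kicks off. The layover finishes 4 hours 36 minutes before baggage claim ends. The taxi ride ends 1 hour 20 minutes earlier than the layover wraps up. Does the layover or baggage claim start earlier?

The layover ends at 5:41 PM − 276 min = 1:05 PM.
The taxi ride ends at 1:05 PM − 80 min = 11:45 AM.
So the layover starts at 11:45 AM.
Baggage claim starts at 11:45 AM + 245 min = 3:50 PM.
The layover starts at 11:45 AM and baggage claim starts at 3:50 PM, so the layover is first.

the layover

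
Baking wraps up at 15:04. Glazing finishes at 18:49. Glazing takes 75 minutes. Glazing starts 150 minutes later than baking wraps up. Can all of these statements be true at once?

Yes

Glazing starts at 15:04 + 150 min = 17:34.
Glazing ends at 17:34 + 75 min = 18:49.
That matches the stated 18:49, so the schedule is consistent.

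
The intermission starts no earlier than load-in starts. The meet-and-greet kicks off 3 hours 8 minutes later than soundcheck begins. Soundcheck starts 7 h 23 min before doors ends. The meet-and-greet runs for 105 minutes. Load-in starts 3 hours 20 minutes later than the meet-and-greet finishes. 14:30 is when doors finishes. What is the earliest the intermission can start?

15:20

Soundcheck starts at 14:30 − 443 min = 07:07.
The meet-and-greet starts at 07:07 + 188 min = 10:15.
The meet-and-greet ends at 10:15 + 105 min = 12:00.
Load-in starts at 12:00 + 200 min = 15:20.
The intermission is bounded by load-in, so the earliest it can start is 15:20.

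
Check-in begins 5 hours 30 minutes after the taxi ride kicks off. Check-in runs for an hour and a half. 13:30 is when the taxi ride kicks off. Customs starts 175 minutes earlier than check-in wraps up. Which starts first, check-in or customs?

customs

Check-in starts at 13:30 + 330 min = 19:00.
Check-in ends at 19:00 + 90 min = 20:30.
Customs starts at 20:30 − 175 min = 17:35.
Check-in starts at 19:00 and customs starts at 17:35, so customs is first.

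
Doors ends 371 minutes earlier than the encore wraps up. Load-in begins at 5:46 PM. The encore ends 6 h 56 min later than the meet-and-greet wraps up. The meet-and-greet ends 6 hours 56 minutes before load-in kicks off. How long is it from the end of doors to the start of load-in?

The meet-and-greet ends at 5:46 PM − 416 min = 10:50 AM.
The encore ends at 10:50 AM + 416 min = 5:46 PM.
Doors ends at 5:46 PM − 371 min = 11:35 AM.
From 11:35 AM to 5:46 PM is 6 h 11 min.

6 h 11 min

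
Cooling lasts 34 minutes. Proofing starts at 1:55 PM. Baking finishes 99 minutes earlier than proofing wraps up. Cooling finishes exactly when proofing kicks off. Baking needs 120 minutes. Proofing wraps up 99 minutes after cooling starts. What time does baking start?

11:21 AM

Cooling ends at 1:55 PM.
Cooling starts at 1:55 PM − 34 min = 1:21 PM.
Proofing ends at 1:21 PM + 99 min = 3:00 PM.
Baking ends at 3:00 PM − 99 min = 1:21 PM.
Baking starts at 1:21 PM − 120 min = 11:21 AM.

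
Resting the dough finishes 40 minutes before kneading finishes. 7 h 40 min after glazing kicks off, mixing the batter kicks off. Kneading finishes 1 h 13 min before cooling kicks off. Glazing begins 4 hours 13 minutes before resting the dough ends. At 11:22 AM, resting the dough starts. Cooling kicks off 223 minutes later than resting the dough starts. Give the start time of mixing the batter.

4:39 PM

Cooling starts at 11:22 AM + 223 min = 3:05 PM.
Kneading ends at 3:05 PM − 73 min = 1:52 PM.
Resting the dough ends at 1:52 PM − 40 min = 1:12 PM.
Glazing starts at 1:12 PM − 253 min = 8:59 AM.
Mixing the batter starts at 8:59 AM + 460 min = 4:39 PM.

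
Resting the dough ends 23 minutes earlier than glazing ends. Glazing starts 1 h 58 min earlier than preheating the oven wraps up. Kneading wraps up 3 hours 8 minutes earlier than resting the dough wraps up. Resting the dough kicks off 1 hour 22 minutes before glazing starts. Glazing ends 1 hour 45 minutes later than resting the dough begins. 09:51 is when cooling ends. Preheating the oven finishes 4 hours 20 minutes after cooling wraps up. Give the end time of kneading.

09:05

Preheating the oven ends at 09:51 + 260 min = 14:11.
Glazing starts at 14:11 − 118 min = 12:13.
Resting the dough starts at 12:13 − 82 min = 10:51.
Glazing ends at 10:51 + 105 min = 12:36.
Resting the dough ends at 12:36 − 23 min = 12:13.
Kneading ends at 12:13 − 188 min = 09:05.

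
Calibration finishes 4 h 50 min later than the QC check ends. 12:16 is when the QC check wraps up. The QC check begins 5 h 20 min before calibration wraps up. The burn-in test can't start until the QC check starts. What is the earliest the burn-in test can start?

Calibration ends at 12:16 + 290 min = 17:06.
The QC check starts at 17:06 − 320 min = 11:46.
The burn-in test is bounded by the QC check, so the earliest it can start is 11:46.

11:46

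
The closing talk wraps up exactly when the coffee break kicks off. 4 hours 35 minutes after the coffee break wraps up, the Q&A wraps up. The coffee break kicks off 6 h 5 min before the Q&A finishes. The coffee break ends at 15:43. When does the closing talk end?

The Q&A ends at 15:43 + 275 min = 20:18.
The coffee break starts at 20:18 − 365 min = 14:13.
So the closing talk ends at 14:13.

14:13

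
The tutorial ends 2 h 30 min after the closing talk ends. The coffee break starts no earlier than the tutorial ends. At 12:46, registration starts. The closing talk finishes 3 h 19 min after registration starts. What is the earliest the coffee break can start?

18:35

The closing talk ends at 12:46 + 199 min = 16:05.
The tutorial ends at 16:05 + 150 min = 18:35.
The coffee break is bounded by the tutorial, so the earliest it can start is 18:35.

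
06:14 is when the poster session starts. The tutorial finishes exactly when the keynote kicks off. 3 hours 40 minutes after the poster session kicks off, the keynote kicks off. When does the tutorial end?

The keynote starts at 06:14 + 220 min = 09:54.
So the tutorial ends at 09:54.

09:54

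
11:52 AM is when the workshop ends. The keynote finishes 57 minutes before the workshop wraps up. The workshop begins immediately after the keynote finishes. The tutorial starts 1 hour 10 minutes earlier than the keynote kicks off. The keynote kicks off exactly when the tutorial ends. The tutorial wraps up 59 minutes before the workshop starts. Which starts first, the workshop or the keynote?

the keynote

The keynote ends at 11:52 AM − 57 min = 10:55 AM.
So the workshop starts at 10:55 AM.
The tutorial ends at 10:55 AM − 59 min = 9:56 AM.
So the keynote starts at 9:56 AM.
The workshop starts at 10:55 AM and the keynote starts at 9:56 AM, so the keynote is first.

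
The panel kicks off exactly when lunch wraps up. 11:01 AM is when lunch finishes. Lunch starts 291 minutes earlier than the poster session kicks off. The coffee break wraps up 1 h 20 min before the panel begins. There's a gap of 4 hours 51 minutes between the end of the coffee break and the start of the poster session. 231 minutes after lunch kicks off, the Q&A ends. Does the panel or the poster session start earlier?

the panel

The panel starts at 11:01 AM.
The coffee break ends at 11:01 AM − 80 min = 9:41 AM.
The poster session starts at 9:41 AM + 291 min = 2:32 PM.
The panel starts at 11:01 AM and the poster session starts at 2:32 PM, so the panel is first.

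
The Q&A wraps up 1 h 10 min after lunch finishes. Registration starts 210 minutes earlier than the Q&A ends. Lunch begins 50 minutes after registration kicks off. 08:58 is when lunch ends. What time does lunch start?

07:28

The Q&A ends at 08:58 + 70 min = 10:08.
Registration starts at 10:08 − 210 min = 06:38.
Lunch starts at 06:38 + 50 min = 07:28.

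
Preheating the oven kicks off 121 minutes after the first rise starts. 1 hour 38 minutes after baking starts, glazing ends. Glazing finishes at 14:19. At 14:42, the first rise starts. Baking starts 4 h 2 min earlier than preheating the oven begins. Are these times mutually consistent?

Yes

Preheating the oven starts at 14:42 + 121 min = 16:43.
Baking starts at 16:43 − 242 min = 12:41.
Glazing ends at 12:41 + 98 min = 14:19.
That matches the stated 14:19, so the schedule is consistent.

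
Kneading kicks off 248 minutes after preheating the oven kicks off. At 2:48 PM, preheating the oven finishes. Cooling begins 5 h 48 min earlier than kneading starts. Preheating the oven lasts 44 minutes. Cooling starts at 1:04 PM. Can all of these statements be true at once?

No

Preheating the oven starts at 2:48 PM − 44 min = 2:04 PM.
Kneading starts at 2:04 PM + 248 min = 6:12 PM.
Cooling starts at 6:12 PM − 348 min = 12:24 PM.
But cooling is also said to start at 1:04 PM — a 40-minute conflict.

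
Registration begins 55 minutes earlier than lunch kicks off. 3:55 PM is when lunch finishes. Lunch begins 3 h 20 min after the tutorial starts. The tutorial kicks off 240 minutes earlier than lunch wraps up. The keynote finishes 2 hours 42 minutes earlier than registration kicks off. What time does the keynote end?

11:38 AM

The tutorial starts at 3:55 PM − 240 min = 11:55 AM.
Lunch starts at 11:55 AM + 200 min = 3:15 PM.
Registration starts at 3:15 PM − 55 min = 2:20 PM.
The keynote ends at 2:20 PM − 162 min = 11:38 AM.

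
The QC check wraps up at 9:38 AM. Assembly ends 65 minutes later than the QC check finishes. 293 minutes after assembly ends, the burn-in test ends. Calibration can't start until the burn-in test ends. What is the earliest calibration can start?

3:36 PM

Assembly ends at 9:38 AM + 65 min = 10:43 AM.
The burn-in test ends at 10:43 AM + 293 min = 3:36 PM.
Calibration is bounded by the burn-in test, so the earliest it can start is 3:36 PM.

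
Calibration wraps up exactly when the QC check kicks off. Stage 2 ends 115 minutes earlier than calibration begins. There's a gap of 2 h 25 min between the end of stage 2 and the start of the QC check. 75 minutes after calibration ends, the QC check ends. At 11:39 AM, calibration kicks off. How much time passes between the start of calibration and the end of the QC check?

Stage 2 ends at 11:39 AM − 115 min = 9:44 AM.
The QC check starts at 9:44 AM + 145 min = 12:09 PM.
So calibration ends at 12:09 PM.
The QC check ends at 12:09 PM + 75 min = 1:24 PM.
From 11:39 AM to 1:24 PM is 1 h 45 min.

1 h 45 min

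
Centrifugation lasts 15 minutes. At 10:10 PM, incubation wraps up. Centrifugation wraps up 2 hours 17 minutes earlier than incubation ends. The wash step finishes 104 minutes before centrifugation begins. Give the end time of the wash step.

Centrifugation ends at 10:10 PM − 137 min = 7:53 PM.
Centrifugation starts at 7:53 PM − 15 min = 7:38 PM.
The wash step ends at 7:38 PM − 104 min = 5:54 PM.

5:54 PM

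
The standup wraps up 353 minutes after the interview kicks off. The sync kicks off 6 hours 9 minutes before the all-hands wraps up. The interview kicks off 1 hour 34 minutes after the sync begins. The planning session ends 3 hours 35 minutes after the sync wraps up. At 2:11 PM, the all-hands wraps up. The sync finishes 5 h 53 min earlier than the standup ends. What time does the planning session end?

The sync starts at 2:11 PM − 369 min = 8:02 AM.
The interview starts at 8:02 AM + 94 min = 9:36 AM.
The standup ends at 9:36 AM + 353 min = 3:29 PM.
The sync ends at 3:29 PM − 353 min = 9:36 AM.
The planning session ends at 9:36 AM + 215 min = 1:11 PM.

1:11 PM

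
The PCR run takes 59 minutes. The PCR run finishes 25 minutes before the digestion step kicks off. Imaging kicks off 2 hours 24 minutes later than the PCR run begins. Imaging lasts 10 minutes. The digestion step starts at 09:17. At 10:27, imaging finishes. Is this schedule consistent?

The PCR run ends at 09:17 − 25 min = 08:52.
The PCR run starts at 08:52 − 59 min = 07:53.
Imaging starts at 07:53 + 144 min = 10:17.
Imaging ends at 10:17 + 10 min = 10:27.
That matches the stated 10:27, so the schedule is consistent.

Yes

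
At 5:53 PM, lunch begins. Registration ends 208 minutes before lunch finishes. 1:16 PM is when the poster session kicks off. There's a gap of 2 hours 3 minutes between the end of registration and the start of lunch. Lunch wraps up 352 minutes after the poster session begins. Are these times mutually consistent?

No

Lunch ends at 1:16 PM + 352 min = 7:08 PM.
Registration ends at 7:08 PM − 208 min = 3:40 PM.
Lunch starts at 3:40 PM + 123 min = 5:43 PM.
But lunch is also said to start at 5:53 PM — a 10-minute conflict.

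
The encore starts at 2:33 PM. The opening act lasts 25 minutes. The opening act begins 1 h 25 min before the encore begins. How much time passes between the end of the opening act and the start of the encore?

an hour

The opening act starts at 2:33 PM − 85 min = 1:08 PM.
The opening act ends at 1:08 PM + 25 min = 1:33 PM.
From 1:33 PM to 2:33 PM is an hour.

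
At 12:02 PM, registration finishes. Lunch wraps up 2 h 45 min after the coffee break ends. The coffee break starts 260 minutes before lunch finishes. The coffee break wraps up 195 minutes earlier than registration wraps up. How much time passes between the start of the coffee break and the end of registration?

4 h 50 min

The coffee break ends at 12:02 PM − 195 min = 8:47 AM.
Lunch ends at 8:47 AM + 165 min = 11:32 AM.
The coffee break starts at 11:32 AM − 260 min = 7:12 AM.
From 7:12 AM to 12:02 PM is 4 h 50 min.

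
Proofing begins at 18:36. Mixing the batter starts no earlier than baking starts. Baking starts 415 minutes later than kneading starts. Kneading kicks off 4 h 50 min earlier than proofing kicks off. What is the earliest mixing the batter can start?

20:41

Kneading starts at 18:36 − 290 min = 13:46.
Baking starts at 13:46 + 415 min = 20:41.
Mixing the batter is bounded by baking, so the earliest it can start is 20:41.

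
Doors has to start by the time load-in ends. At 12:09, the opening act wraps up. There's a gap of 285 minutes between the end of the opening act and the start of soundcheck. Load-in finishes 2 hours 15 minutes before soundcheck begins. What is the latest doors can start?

14:39

Soundcheck starts at 12:09 + 285 min = 16:54.
Load-in ends at 16:54 − 135 min = 14:39.
Doors is bounded by load-in, so the latest it can start is 14:39.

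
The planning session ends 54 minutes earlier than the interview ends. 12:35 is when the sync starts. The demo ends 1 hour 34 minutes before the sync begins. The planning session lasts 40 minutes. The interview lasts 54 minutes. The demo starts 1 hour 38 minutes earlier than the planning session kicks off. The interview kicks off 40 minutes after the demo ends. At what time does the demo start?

09:23

The demo ends at 12:35 − 94 min = 11:01.
The interview starts at 11:01 + 40 min = 11:41.
The interview ends at 11:41 + 54 min = 12:35.
The planning session ends at 12:35 − 54 min = 11:41.
The planning session starts at 11:41 − 40 min = 11:01.
The demo starts at 11:01 − 98 min = 09:23.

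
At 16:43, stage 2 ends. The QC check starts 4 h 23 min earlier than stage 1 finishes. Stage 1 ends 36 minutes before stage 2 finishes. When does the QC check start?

Stage 1 ends at 16:43 − 36 min = 16:07.
The QC check starts at 16:07 − 263 min = 11:44.

11:44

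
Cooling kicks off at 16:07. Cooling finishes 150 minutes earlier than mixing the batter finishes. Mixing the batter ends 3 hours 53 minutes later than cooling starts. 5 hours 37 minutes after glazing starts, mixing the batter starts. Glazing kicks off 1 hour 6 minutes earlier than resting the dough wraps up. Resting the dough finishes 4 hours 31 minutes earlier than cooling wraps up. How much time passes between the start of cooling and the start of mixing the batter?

Mixing the batter ends at 16:07 + 233 min = 20:00.
Cooling ends at 20:00 − 150 min = 17:30.
Resting the dough ends at 17:30 − 271 min = 12:59.
Glazing starts at 12:59 − 66 min = 11:53.
Mixing the batter starts at 11:53 + 337 min = 17:30.
From 16:07 to 17:30 is 1 h 23 min.

1 h 23 min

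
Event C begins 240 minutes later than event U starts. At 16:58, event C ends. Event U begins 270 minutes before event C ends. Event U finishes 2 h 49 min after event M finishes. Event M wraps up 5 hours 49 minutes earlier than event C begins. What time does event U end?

13:28

Event U starts at 16:58 − 270 min = 12:28.
Event C starts at 12:28 + 240 min = 16:28.
Event M ends at 16:28 − 349 min = 10:39.
Event U ends at 10:39 + 169 min = 13:28.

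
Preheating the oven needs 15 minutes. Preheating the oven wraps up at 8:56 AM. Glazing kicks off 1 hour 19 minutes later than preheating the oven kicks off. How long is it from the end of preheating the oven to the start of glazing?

1 hour 4 minutes

Preheating the oven starts at 8:56 AM − 15 min = 8:41 AM.
Glazing starts at 8:41 AM + 79 min = 10:00 AM.
From 8:56 AM to 10:00 AM is 1 hour 4 minutes.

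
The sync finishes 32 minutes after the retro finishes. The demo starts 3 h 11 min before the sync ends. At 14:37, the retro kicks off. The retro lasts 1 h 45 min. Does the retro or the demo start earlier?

The retro ends at 14:37 + 105 min = 16:22.
The sync ends at 16:22 + 32 min = 16:54.
The demo starts at 16:54 − 191 min = 13:43.
The retro starts at 14:37 and the demo starts at 13:43, so the demo is first.

the demo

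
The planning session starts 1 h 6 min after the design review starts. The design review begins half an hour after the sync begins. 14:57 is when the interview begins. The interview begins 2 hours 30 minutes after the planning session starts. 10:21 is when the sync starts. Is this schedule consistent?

The design review starts at 10:21 + 30 min = 10:51.
The planning session starts at 10:51 + 66 min = 11:57.
The interview starts at 11:57 + 150 min = 14:27.
But the interview is also said to start at 14:57 — a 30-minute conflict.

No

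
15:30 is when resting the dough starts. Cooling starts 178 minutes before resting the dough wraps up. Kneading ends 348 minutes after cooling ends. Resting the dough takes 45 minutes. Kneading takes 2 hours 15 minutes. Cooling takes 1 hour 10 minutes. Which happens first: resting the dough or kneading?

resting the dough

Resting the dough ends at 15:30 + 45 min = 16:15.
Cooling starts at 16:15 − 178 min = 13:17.
Cooling ends at 13:17 + 70 min = 14:27.
Kneading ends at 14:27 + 348 min = 20:15.
Kneading starts at 20:15 − 135 min = 18:00.
Resting the dough starts at 15:30 and kneading starts at 18:00, so resting the dough is first.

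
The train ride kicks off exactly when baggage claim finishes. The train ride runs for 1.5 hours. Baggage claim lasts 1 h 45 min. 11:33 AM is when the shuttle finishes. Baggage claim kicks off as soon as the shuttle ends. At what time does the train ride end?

Baggage claim starts at 11:33 AM.
Baggage claim ends at 11:33 AM + 105 min = 1:18 PM.
So the train ride starts at 1:18 PM.
The train ride ends at 1:18 PM + 90 min = 2:48 PM.

2:48 PM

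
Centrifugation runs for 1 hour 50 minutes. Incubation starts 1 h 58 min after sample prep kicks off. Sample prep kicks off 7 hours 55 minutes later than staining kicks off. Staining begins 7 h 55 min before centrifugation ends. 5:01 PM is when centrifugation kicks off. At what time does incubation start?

8:49 PM

Centrifugation ends at 5:01 PM + 110 min = 6:51 PM.
Staining starts at 6:51 PM − 475 min = 10:56 AM.
Sample prep starts at 10:56 AM + 475 min = 6:51 PM.
Incubation starts at 6:51 PM + 118 min = 8:49 PM.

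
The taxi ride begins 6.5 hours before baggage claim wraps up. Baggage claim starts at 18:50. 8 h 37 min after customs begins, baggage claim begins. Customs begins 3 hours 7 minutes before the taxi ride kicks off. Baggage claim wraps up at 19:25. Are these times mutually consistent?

No

The taxi ride starts at 19:25 − 390 min = 12:55.
Customs starts at 12:55 − 187 min = 09:48.
Baggage claim starts at 09:48 + 517 min = 18:25.
But baggage claim is also said to start at 18:50 — a 25-minute conflict.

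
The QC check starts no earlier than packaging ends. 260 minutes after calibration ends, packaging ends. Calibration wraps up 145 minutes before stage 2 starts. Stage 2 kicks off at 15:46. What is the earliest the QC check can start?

Calibration ends at 15:46 − 145 min = 13:21.
Packaging ends at 13:21 + 260 min = 17:41.
The QC check is bounded by packaging, so the earliest it can start is 17:41.

17:41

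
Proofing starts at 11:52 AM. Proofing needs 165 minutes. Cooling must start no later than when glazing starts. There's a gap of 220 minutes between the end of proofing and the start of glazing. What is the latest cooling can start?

6:17 PM

Proofing ends at 11:52 AM + 165 min = 2:37 PM.
Glazing starts at 2:37 PM + 220 min = 6:17 PM.
Cooling is bounded by glazing, so the latest it can start is 6:17 PM.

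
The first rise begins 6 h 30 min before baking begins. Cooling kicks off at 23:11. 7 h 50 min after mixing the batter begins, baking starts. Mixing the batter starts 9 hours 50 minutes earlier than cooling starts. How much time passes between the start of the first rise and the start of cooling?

510 minutes

Mixing the batter starts at 23:11 − 590 min = 13:21.
Baking starts at 13:21 + 470 min = 21:11.
The first rise starts at 21:11 − 390 min = 14:41.
From 14:41 to 23:11 is 510 minutes.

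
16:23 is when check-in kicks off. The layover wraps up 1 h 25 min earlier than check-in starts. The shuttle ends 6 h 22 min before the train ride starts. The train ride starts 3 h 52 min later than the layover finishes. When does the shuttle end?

12:28

The layover ends at 16:23 − 85 min = 14:58.
The train ride starts at 14:58 + 232 min = 18:50.
The shuttle ends at 18:50 − 382 min = 12:28.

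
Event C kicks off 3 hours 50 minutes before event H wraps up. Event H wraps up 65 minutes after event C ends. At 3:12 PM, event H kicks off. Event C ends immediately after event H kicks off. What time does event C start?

Event C ends at 3:12 PM.
Event H ends at 3:12 PM + 65 min = 4:17 PM.
Event C starts at 4:17 PM − 230 min = 12:27 PM.

12:27 PM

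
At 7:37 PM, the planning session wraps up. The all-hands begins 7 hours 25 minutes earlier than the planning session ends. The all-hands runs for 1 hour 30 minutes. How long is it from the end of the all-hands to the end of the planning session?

355 minutes

The all-hands starts at 7:37 PM − 445 min = 12:12 PM.
The all-hands ends at 12:12 PM + 90 min = 1:42 PM.
From 1:42 PM to 7:37 PM is 355 minutes.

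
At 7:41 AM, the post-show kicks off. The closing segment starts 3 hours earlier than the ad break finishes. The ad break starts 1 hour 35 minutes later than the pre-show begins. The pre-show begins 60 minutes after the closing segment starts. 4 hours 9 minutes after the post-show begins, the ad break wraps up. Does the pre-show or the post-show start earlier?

The ad break ends at 7:41 AM + 249 min = 11:50 AM.
The closing segment starts at 11:50 AM − 180 min = 8:50 AM.
The pre-show starts at 8:50 AM + 60 min = 9:50 AM.
The pre-show starts at 9:50 AM and the post-show starts at 7:41 AM, so the post-show is first.

the post-show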